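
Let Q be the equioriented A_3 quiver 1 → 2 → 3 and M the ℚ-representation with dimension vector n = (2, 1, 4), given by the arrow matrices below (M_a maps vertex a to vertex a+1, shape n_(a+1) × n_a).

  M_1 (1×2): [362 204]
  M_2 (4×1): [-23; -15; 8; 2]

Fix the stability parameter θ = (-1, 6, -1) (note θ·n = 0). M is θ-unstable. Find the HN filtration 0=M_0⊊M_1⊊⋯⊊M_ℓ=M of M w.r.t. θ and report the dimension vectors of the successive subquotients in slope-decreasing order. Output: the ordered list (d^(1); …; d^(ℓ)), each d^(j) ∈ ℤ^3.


Barcode: M ≅ I[1,1], I[1,3], I[3,3]^3. HN layers by μ_θ (2 steps, strictly decreasing):
  μ^(1)=5/2; μ^(2)=-1

((0, 1, 1); (2, 0, 3))


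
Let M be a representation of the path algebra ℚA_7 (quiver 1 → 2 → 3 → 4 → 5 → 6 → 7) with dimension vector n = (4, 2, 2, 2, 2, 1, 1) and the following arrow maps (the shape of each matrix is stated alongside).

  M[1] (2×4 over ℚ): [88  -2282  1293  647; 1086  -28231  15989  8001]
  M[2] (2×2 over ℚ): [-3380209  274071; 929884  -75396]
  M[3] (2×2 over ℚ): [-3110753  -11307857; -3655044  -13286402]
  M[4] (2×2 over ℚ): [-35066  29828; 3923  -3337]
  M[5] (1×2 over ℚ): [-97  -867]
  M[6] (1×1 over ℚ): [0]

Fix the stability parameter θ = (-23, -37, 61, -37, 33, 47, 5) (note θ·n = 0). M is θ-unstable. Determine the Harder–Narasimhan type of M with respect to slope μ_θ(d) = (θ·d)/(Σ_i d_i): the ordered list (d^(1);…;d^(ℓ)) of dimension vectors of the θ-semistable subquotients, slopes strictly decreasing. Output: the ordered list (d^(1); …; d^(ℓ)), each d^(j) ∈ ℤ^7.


Barcode: M ≅ I[1,1]^2, I[1,2], I[1,6], I[3,5], I[7,7]. HN layers by μ_θ (6 steps, strictly decreasing):
  μ^(1)=47; μ^(2)=33; μ^(3)=12; μ^(4)=5; μ^(5)=-23; μ^(6)=-30

((0, 0, 0, 0, 0, 1, 0); (0, 0, 0, 0, 2, 0, 0); (0, 0, 2, 2, 0, 0, 0); (0, 0, 0, 0, 0, 0, 1); (2, 0, 0, 0, 0, 0, 0); (2, 2, 0, 0, 0, 0, 0))


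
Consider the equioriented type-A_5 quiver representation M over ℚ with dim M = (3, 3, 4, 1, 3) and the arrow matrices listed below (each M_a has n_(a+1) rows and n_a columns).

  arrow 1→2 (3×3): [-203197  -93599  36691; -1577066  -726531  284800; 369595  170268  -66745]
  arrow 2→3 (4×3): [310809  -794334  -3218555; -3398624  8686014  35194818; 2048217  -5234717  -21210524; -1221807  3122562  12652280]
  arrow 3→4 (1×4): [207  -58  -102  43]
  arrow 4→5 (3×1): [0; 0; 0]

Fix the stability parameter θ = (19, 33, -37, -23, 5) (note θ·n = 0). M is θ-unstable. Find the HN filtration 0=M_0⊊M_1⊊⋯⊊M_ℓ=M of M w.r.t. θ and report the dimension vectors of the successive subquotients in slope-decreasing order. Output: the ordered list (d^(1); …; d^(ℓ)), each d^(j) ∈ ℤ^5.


Via rank(M_{q-1}∘⋯∘M_p): M ≅ I[1,3]^2, I[1,4], I[3,3], I[5,5]^3.
μ_θ-semistable layers: μ^(1)=5; μ^(2)=-2; μ^(3)=-37

((2, 2, 2, 0, 3); (1, 1, 1, 1, 0); (0, 0, 1, 0, 0))


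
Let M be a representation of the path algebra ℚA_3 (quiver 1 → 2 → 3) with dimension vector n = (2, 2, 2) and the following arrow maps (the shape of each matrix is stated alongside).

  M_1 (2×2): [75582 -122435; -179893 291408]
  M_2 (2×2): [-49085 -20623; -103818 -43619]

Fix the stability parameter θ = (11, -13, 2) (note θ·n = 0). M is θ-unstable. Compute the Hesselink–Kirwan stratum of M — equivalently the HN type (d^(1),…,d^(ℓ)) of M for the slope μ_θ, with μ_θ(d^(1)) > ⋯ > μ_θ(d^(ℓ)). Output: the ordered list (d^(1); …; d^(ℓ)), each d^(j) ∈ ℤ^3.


Via rank(M_{q-1}∘⋯∘M_p): M ≅ I[1,3]^2.
μ_θ-semistable layers: μ^(1)=2; μ^(2)=-1

((0, 0, 2); (2, 2, 0))


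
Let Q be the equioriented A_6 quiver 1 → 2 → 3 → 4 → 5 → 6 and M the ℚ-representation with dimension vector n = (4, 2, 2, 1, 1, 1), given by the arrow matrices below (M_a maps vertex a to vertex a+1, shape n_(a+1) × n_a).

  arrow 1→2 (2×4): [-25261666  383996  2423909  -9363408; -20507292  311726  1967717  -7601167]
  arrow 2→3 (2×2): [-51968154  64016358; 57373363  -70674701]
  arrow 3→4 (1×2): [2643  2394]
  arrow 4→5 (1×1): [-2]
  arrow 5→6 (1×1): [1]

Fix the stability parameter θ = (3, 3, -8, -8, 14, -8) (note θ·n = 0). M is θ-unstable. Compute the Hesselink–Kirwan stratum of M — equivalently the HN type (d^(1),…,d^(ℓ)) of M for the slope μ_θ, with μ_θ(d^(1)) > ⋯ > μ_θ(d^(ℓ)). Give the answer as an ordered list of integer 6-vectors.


Interval decomposition of M: I[1,1]^2, I[1,2], I[1,3], I[3,6].
HN type (ℓ=3): μ^(1)=3; μ^(2)=-2/3; μ^(3)=-8

((3, 1, 0, 0, 1, 1); (1, 1, 1, 0, 0, 0); (0, 0, 1, 1, 0, 0))


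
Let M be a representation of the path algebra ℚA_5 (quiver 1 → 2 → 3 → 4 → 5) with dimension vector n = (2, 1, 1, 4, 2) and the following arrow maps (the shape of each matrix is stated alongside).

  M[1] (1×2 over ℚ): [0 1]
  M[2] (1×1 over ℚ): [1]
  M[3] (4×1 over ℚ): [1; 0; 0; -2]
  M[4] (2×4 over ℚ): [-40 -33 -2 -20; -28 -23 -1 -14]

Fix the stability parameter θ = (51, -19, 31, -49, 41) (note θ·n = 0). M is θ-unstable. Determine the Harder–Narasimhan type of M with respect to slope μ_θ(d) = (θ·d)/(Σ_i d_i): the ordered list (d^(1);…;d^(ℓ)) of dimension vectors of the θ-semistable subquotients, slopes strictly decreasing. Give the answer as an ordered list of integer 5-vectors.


Interval decomposition of M: I[1,1], I[1,4], I[4,4], I[4,5]^2.
HN type (ℓ=4): μ^(1)=51; μ^(2)=41; μ^(3)=7/2; μ^(4)=-49

((1, 0, 0, 0, 0); (0, 0, 0, 0, 2); (1, 1, 1, 1, 0); (0, 0, 0, 3, 0))


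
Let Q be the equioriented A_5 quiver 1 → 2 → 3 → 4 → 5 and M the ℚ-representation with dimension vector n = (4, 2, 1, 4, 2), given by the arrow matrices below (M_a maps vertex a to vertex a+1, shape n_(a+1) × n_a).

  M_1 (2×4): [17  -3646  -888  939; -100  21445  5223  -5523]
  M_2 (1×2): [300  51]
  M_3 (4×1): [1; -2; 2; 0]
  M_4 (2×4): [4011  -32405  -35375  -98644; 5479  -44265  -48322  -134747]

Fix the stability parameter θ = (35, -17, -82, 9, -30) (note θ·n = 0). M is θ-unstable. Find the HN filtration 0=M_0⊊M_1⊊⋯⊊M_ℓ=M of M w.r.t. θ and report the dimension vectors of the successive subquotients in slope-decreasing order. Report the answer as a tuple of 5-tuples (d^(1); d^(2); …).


Barcode: M ≅ I[1,1]^2, I[1,2], I[1,5], I[4,4]^2, I[4,5]. HN layers by μ_θ (4 steps, strictly decreasing):
  μ^(1)=35; μ^(2)=9; μ^(3)=-21/2; μ^(4)=-64/3

((2, 0, 0, 0, 0); (1, 1, 0, 2, 0); (0, 0, 0, 2, 2); (1, 1, 1, 0, 0))


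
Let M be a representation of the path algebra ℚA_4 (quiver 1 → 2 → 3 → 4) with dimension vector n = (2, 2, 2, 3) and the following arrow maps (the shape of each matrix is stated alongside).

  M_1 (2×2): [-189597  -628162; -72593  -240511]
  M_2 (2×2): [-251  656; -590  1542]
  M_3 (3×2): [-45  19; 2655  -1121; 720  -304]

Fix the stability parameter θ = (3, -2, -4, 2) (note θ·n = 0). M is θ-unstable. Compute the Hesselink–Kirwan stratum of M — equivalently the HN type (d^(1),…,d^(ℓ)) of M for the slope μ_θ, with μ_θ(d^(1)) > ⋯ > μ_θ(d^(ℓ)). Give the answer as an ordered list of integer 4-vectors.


Barcode: M ≅ I[1,3], I[1,4], I[4,4]^2. HN layers by μ_θ (2 steps, strictly decreasing):
  μ^(1)=2; μ^(2)=-1

((0, 0, 0, 3); (2, 2, 2, 0))


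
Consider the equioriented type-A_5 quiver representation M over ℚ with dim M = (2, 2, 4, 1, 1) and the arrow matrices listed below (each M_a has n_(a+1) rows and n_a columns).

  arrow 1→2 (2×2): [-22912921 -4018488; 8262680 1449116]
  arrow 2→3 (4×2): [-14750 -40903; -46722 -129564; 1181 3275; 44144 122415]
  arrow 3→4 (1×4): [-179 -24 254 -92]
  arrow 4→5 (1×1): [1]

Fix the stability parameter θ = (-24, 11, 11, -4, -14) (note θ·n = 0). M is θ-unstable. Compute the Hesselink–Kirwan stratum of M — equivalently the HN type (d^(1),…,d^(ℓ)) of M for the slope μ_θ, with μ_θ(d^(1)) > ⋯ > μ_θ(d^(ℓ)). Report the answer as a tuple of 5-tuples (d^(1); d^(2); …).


Via rank(M_{q-1}∘⋯∘M_p): M ≅ I[1,3], I[1,5], I[3,3]^2.
μ_θ-semistable layers: μ^(1)=11; μ^(2)=1; μ^(3)=-24

((0, 1, 3, 0, 0); (0, 1, 1, 1, 1); (2, 0, 0, 0, 0))


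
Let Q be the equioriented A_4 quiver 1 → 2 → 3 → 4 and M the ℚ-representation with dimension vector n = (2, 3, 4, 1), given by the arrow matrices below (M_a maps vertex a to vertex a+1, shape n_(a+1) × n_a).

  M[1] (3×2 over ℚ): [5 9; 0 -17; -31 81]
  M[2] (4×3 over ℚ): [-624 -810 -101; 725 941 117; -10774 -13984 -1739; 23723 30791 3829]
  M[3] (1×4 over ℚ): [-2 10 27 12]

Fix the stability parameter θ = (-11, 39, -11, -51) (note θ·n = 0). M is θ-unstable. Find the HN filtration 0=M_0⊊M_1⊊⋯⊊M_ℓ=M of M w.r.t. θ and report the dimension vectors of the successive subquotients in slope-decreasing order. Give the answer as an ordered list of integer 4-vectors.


Interval decomposition of M: I[1,3], I[1,4], I[2,2], I[3,3]^2.
HN type (ℓ=4): μ^(1)=39; μ^(2)=14; μ^(3)=-23/3; μ^(4)=-11

((0, 1, 0, 0); (0, 1, 1, 0); (0, 1, 1, 1); (2, 0, 2, 0))


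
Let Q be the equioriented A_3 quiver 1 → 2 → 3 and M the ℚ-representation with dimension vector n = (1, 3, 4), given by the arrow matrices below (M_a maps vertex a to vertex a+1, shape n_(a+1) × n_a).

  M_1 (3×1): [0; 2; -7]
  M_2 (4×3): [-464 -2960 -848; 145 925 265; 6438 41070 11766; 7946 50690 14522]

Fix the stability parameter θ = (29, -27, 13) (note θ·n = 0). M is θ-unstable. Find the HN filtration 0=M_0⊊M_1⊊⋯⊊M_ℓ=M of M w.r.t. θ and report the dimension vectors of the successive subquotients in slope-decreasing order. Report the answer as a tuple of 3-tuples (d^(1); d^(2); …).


Barcode: M ≅ I[1,3], I[2,2]^2, I[3,3]^3. HN layers by μ_θ (3 steps, strictly decreasing):
  μ^(1)=13; μ^(2)=1; μ^(3)=-27

((0, 0, 4); (1, 1, 0); (0, 2, 0))


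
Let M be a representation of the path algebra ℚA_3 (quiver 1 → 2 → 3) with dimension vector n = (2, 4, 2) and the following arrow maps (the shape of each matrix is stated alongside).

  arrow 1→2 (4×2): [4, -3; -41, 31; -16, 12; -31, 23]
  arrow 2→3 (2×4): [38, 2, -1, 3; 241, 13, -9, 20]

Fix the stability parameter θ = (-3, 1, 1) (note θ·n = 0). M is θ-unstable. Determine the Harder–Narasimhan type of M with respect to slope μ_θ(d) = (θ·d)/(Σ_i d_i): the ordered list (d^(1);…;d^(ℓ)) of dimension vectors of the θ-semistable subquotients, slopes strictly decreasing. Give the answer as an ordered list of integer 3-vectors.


Via rank(M_{q-1}∘⋯∘M_p): M ≅ I[1,3]^2, I[2,2]^2.
μ_θ-semistable layers: μ^(1)=1; μ^(2)=-3

((0, 4, 2); (2, 0, 0))


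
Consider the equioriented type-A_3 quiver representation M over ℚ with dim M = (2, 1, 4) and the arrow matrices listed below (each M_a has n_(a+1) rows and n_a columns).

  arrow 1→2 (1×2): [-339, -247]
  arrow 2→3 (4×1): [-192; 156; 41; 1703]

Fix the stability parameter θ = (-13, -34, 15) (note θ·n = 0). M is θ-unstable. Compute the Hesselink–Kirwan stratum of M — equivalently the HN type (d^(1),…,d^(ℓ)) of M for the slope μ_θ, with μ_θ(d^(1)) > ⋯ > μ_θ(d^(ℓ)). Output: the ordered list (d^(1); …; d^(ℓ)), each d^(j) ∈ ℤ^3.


Interval decomposition of M: I[1,1], I[1,3], I[3,3]^3.
HN type (ℓ=3): μ^(1)=15; μ^(2)=-13; μ^(3)=-47/2

((0, 0, 4); (1, 0, 0); (1, 1, 0))


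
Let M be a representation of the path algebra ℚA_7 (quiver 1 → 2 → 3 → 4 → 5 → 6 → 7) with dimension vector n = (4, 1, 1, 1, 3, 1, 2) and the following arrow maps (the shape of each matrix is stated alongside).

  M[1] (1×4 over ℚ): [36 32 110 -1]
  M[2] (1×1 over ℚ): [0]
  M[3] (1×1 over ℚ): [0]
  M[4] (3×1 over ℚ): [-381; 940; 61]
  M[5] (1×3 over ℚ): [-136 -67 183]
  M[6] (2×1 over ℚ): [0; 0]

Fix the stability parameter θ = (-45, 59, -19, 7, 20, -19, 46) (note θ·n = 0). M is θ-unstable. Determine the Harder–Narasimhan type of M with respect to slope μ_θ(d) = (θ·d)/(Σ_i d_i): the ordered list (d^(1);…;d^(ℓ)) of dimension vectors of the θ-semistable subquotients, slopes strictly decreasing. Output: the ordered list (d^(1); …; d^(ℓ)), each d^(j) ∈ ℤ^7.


Via rank(M_{q-1}∘⋯∘M_p): M ≅ I[1,1]^3, I[1,2], I[3,3], I[4,6], I[5,5]^2, I[7,7]^2.
μ_θ-semistable layers: μ^(1)=59; μ^(2)=46; μ^(3)=20; μ^(4)=8/3; μ^(5)=-19; μ^(6)=-45

((0, 1, 0, 0, 0, 0, 0); (0, 0, 0, 0, 0, 0, 2); (0, 0, 0, 0, 2, 0, 0); (0, 0, 0, 1, 1, 1, 0); (0, 0, 1, 0, 0, 0, 0); (4, 0, 0, 0, 0, 0, 0))


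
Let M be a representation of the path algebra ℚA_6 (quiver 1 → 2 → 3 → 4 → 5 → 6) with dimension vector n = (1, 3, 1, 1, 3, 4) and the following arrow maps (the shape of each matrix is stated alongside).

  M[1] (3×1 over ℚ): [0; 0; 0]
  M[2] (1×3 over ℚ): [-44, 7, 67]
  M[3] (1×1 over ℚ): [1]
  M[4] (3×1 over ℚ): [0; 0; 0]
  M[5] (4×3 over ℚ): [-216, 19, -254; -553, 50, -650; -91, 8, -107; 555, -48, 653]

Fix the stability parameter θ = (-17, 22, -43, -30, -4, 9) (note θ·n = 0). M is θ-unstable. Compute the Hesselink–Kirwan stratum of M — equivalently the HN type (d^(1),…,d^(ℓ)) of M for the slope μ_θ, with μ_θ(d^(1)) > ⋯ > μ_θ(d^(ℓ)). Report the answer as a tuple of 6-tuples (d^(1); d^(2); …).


Interval decomposition of M: I[1,1], I[2,2]^2, I[2,4], I[5,6]^3, I[6,6].
HN type (ℓ=4): μ^(1)=22; μ^(2)=9; μ^(3)=-4; μ^(4)=-17

((0, 2, 0, 0, 0, 0); (0, 0, 0, 0, 0, 4); (0, 0, 0, 0, 3, 0); (1, 1, 1, 1, 0, 0))


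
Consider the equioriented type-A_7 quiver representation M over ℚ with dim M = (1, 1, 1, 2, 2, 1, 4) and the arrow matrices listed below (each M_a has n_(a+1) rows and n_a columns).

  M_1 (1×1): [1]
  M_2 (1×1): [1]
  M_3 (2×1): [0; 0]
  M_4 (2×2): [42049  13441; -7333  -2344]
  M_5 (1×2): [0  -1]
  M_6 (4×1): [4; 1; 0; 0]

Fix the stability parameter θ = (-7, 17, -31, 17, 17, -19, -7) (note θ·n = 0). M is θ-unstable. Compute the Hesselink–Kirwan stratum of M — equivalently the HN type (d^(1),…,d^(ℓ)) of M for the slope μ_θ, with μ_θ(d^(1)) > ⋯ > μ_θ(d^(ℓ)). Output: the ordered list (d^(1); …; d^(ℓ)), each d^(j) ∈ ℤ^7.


Interval decomposition of M: I[1,3], I[4,5], I[4,7], I[7,7]^3.
HN type (ℓ=3): μ^(1)=17; μ^(2)=2; μ^(3)=-7

((0, 0, 0, 1, 1, 0, 0); (0, 0, 0, 1, 1, 1, 1); (1, 1, 1, 0, 0, 0, 3))


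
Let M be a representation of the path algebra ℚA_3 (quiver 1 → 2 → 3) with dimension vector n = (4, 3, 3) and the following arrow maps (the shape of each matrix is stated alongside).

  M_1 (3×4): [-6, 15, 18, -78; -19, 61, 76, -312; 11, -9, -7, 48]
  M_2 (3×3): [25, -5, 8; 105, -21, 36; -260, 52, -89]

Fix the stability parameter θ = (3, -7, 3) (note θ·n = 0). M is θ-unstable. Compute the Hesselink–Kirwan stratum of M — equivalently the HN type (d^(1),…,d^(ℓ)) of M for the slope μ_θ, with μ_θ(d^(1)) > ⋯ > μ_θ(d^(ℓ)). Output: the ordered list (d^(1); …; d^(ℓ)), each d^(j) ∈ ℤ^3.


Barcode: M ≅ I[1,1], I[1,2], I[1,3]^2, I[3,3]. HN layers by μ_θ (2 steps, strictly decreasing):
  μ^(1)=3; μ^(2)=-2

((1, 0, 3); (3, 3, 0))


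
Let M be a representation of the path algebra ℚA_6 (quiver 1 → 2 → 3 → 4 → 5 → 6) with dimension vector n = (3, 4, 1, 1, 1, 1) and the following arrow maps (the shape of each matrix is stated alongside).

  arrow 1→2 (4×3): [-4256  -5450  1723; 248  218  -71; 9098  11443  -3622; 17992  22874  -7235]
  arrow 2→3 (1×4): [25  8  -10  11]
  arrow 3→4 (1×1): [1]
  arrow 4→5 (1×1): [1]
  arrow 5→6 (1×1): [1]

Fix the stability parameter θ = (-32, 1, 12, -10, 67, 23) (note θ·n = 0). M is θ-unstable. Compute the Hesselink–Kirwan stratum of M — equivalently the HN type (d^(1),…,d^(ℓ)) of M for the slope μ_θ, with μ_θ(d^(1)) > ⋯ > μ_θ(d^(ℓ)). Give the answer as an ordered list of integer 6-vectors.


Barcode: M ≅ I[1,2]^2, I[1,6], I[2,2]. HN layers by μ_θ (3 steps, strictly decreasing):
  μ^(1)=45; μ^(2)=1; μ^(3)=-32

((0, 0, 0, 0, 1, 1); (0, 4, 1, 1, 0, 0); (3, 0, 0, 0, 0, 0))


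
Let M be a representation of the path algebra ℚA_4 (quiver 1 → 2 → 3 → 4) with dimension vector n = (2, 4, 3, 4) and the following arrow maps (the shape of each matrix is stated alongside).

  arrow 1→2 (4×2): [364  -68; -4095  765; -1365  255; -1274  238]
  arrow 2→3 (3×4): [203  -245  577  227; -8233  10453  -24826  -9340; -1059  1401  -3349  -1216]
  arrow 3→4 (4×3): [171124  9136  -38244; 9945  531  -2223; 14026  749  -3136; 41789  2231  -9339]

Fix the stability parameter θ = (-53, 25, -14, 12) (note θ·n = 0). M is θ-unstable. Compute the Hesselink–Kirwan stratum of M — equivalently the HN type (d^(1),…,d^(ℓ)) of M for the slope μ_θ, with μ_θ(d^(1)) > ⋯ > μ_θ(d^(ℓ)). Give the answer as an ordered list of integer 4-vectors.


Barcode: M ≅ I[1,1], I[1,4], I[2,2], I[2,3], I[2,4], I[4,4]^2. HN layers by μ_θ (4 steps, strictly decreasing):
  μ^(1)=25; μ^(2)=12; μ^(3)=11/2; μ^(4)=-53

((0, 1, 0, 0); (0, 0, 0, 4); (0, 3, 3, 0); (2, 0, 0, 0))


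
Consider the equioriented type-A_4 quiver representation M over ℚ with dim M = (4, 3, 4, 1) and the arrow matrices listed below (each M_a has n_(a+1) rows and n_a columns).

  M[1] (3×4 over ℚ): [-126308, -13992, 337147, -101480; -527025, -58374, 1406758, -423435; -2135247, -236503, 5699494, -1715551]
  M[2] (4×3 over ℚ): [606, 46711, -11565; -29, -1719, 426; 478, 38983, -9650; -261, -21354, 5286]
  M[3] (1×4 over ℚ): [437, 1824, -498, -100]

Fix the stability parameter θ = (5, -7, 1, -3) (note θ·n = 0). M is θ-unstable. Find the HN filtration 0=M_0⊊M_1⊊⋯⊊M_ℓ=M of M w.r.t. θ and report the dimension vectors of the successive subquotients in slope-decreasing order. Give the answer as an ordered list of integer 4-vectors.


Interval decomposition of M: I[1,1], I[1,3]^2, I[1,4], I[3,3].
HN type (ℓ=3): μ^(1)=5; μ^(2)=1; μ^(3)=-1

((1, 0, 0, 0); (0, 0, 3, 0); (3, 3, 1, 1))


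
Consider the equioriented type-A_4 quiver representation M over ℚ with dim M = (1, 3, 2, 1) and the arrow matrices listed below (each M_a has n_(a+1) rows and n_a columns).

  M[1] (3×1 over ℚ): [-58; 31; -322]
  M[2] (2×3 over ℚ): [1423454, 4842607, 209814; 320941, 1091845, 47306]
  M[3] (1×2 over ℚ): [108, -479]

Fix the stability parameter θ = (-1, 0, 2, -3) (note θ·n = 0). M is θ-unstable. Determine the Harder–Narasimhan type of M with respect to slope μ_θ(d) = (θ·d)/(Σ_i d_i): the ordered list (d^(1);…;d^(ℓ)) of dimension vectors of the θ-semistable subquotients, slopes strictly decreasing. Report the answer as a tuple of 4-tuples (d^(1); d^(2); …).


Interval decomposition of M: I[1,4], I[2,2], I[2,3].
HN type (ℓ=4): μ^(1)=2; μ^(2)=0; μ^(3)=-1/3; μ^(4)=-1

((0, 0, 1, 0); (0, 2, 0, 0); (0, 1, 1, 1); (1, 0, 0, 0))


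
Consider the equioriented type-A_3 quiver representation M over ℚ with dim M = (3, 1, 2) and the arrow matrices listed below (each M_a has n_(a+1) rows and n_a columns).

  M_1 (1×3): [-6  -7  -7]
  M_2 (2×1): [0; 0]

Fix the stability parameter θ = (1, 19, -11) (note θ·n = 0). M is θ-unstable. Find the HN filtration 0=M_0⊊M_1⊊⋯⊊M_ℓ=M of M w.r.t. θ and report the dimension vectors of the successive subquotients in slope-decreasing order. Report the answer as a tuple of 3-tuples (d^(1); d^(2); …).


Interval decomposition of M: I[1,1]^2, I[1,2], I[3,3]^2.
HN type (ℓ=3): μ^(1)=19; μ^(2)=1; μ^(3)=-11

((0, 1, 0); (3, 0, 0); (0, 0, 2))


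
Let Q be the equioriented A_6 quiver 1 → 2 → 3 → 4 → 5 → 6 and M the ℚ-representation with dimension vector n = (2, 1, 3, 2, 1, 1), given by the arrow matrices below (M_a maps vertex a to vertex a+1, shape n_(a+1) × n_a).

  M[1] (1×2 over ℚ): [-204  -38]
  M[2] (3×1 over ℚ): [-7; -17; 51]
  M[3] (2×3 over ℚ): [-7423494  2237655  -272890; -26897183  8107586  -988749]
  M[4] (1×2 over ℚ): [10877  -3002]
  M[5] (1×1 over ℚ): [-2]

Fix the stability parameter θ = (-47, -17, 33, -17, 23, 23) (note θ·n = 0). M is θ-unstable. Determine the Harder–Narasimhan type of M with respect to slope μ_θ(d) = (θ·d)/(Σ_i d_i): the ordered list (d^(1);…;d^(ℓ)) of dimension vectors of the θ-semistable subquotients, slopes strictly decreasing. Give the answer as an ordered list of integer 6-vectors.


Interval decomposition of M: I[1,1], I[1,6], I[3,3], I[3,4].
HN type (ℓ=5): μ^(1)=33; μ^(2)=23; μ^(3)=8; μ^(4)=-17; μ^(5)=-47

((0, 0, 1, 0, 0, 0); (0, 0, 0, 0, 1, 1); (0, 0, 2, 2, 0, 0); (0, 1, 0, 0, 0, 0); (2, 0, 0, 0, 0, 0))


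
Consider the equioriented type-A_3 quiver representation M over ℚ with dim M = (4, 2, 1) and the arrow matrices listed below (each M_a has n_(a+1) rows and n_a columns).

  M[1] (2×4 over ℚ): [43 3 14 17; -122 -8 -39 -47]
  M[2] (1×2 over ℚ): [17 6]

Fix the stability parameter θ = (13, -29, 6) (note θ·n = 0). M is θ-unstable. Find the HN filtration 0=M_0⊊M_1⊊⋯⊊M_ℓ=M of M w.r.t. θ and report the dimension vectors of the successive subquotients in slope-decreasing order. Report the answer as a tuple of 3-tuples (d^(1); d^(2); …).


Interval decomposition of M: I[1,1]^2, I[1,2], I[1,3].
HN type (ℓ=3): μ^(1)=13; μ^(2)=6; μ^(3)=-8

((2, 0, 0); (0, 0, 1); (2, 2, 0))


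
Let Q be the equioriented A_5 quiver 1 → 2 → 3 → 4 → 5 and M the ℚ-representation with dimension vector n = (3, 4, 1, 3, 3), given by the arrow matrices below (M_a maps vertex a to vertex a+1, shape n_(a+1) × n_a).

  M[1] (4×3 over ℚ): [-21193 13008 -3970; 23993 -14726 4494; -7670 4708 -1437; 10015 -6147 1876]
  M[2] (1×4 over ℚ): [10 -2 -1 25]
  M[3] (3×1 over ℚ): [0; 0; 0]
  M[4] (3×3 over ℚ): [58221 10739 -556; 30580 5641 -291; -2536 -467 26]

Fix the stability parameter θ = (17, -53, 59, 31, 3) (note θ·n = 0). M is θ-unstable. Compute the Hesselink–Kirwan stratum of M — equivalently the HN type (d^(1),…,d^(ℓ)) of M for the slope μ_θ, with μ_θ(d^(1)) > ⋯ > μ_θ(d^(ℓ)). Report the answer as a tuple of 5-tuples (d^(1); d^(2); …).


Barcode: M ≅ I[1,2]^2, I[1,3], I[2,2], I[4,5]^3. HN layers by μ_θ (4 steps, strictly decreasing):
  μ^(1)=59; μ^(2)=17; μ^(3)=-18; μ^(4)=-53

((0, 0, 1, 0, 0); (0, 0, 0, 3, 3); (3, 3, 0, 0, 0); (0, 1, 0, 0, 0))


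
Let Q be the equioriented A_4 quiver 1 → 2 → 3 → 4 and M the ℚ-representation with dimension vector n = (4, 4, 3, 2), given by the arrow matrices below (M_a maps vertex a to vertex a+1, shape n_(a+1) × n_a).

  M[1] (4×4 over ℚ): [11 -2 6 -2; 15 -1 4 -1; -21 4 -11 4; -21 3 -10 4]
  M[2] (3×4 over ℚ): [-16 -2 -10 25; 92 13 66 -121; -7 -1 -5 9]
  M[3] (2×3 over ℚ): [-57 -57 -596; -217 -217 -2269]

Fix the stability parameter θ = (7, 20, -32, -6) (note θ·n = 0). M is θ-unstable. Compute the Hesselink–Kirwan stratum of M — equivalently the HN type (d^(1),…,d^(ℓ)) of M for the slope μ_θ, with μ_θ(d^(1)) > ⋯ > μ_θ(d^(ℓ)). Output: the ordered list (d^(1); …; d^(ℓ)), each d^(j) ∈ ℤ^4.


Via rank(M_{q-1}∘⋯∘M_p): M ≅ I[1,2], I[1,3], I[1,4]^2.
μ_θ-semistable layers: μ^(1)=20; μ^(2)=7; μ^(3)=-5/3; μ^(4)=-11/4

((0, 1, 0, 0); (1, 0, 0, 0); (1, 1, 1, 0); (2, 2, 2, 2))


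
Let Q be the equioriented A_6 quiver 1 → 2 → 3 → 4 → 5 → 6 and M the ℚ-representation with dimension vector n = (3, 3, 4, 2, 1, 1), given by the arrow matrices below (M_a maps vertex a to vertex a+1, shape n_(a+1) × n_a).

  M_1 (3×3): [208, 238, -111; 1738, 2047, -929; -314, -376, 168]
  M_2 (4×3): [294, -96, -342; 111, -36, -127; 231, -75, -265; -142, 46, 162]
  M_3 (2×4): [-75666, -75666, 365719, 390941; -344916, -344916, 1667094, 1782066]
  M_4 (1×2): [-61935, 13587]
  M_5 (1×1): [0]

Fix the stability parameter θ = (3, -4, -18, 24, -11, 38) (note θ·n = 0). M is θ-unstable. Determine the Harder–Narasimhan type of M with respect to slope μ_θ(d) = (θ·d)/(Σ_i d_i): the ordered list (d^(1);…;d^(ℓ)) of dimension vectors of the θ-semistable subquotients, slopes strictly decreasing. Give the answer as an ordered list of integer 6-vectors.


Via rank(M_{q-1}∘⋯∘M_p): M ≅ I[1,2], I[1,3], I[1,5], I[3,3]^2, I[4,4], I[6,6].
μ_θ-semistable layers: μ^(1)=38; μ^(2)=24; μ^(3)=13/2; μ^(4)=-1/2; μ^(5)=-19/3; μ^(6)=-18

((0, 0, 0, 0, 0, 1); (0, 0, 0, 1, 0, 0); (0, 0, 0, 1, 1, 0); (1, 1, 0, 0, 0, 0); (2, 2, 2, 0, 0, 0); (0, 0, 2, 0, 0, 0))


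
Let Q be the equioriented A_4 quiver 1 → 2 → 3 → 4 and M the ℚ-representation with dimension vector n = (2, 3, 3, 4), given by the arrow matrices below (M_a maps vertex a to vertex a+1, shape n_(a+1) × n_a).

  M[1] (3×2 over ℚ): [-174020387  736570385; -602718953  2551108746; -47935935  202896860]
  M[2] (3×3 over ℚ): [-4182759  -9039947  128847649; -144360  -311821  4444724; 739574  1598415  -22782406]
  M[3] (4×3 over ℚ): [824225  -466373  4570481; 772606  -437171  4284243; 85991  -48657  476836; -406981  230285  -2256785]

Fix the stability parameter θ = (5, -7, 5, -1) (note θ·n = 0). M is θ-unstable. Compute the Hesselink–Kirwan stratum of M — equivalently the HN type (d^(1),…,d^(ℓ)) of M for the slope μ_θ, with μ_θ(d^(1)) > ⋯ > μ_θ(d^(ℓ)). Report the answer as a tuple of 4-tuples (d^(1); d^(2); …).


Interval decomposition of M: I[1,4]^2, I[2,2], I[3,4], I[4,4].
HN type (ℓ=3): μ^(1)=2; μ^(2)=-1; μ^(3)=-7

((0, 0, 3, 3); (2, 2, 0, 1); (0, 1, 0, 0))


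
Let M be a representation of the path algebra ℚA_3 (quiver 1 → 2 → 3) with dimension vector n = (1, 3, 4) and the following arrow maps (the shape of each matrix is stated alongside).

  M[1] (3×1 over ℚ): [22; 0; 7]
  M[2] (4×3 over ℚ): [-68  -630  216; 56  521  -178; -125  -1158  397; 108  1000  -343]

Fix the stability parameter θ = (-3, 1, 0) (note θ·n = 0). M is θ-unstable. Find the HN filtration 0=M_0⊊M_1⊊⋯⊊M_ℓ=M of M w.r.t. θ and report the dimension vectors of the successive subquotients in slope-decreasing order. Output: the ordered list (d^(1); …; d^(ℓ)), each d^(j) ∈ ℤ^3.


Via rank(M_{q-1}∘⋯∘M_p): M ≅ I[1,3], I[2,3]^2, I[3,3].
μ_θ-semistable layers: μ^(1)=1/2; μ^(2)=0; μ^(3)=-3

((0, 3, 3); (0, 0, 1); (1, 0, 0))


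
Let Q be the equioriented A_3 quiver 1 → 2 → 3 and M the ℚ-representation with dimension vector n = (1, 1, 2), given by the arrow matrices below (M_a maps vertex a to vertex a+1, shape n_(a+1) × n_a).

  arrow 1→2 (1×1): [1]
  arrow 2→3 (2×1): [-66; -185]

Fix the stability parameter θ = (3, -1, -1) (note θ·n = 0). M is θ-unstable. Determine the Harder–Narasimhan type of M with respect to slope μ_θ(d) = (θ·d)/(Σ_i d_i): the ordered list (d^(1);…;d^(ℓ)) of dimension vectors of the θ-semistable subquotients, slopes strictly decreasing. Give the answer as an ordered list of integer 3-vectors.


Interval decomposition of M: I[1,3], I[3,3].
HN type (ℓ=2): μ^(1)=1/3; μ^(2)=-1

((1, 1, 1); (0, 0, 1))


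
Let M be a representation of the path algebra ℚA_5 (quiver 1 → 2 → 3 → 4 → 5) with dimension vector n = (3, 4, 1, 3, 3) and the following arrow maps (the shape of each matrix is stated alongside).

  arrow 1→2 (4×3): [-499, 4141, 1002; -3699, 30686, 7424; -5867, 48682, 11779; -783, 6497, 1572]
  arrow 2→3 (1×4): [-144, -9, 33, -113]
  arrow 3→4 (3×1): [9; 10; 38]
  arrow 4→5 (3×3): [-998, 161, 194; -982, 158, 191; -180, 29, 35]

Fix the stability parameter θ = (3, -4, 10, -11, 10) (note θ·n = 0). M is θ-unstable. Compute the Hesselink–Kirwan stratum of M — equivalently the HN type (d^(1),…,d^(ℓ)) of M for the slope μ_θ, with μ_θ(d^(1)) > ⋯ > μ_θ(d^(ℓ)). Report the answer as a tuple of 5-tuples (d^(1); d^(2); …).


Barcode: M ≅ I[1,2]^2, I[1,4], I[2,2], I[4,5]^2, I[5,5]. HN layers by μ_θ (4 steps, strictly decreasing):
  μ^(1)=10; μ^(2)=-1/2; μ^(3)=-4; μ^(4)=-11

((0, 0, 0, 0, 3); (3, 3, 1, 1, 0); (0, 1, 0, 0, 0); (0, 0, 0, 2, 0))


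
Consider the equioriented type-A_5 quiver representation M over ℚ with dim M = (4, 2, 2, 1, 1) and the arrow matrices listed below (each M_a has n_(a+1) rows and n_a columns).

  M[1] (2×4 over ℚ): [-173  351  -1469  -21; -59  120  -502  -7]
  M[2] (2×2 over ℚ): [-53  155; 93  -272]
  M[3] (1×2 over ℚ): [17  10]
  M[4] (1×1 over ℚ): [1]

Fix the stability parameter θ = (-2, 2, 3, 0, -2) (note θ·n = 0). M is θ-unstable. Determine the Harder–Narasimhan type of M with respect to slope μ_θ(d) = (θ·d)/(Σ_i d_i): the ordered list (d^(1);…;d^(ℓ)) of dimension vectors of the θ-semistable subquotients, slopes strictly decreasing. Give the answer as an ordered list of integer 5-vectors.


Barcode: M ≅ I[1,1]^2, I[1,3], I[1,5]. HN layers by μ_θ (4 steps, strictly decreasing):
  μ^(1)=3; μ^(2)=2; μ^(3)=3/4; μ^(4)=-2

((0, 0, 1, 0, 0); (0, 1, 0, 0, 0); (0, 1, 1, 1, 1); (4, 0, 0, 0, 0))


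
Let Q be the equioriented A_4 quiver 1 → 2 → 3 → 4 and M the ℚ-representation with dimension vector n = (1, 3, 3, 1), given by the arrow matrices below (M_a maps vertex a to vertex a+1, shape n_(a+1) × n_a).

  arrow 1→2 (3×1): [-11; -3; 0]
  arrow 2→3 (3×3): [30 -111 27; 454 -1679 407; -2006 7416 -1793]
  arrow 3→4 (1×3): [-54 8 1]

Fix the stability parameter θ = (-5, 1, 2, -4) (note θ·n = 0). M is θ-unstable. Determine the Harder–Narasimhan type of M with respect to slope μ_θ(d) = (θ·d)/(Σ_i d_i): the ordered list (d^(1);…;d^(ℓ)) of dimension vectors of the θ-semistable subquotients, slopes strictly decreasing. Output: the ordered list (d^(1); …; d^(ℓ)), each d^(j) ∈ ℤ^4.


Via rank(M_{q-1}∘⋯∘M_p): M ≅ I[1,3], I[2,2], I[2,4], I[3,3].
μ_θ-semistable layers: μ^(1)=2; μ^(2)=1; μ^(3)=-1/3; μ^(4)=-5

((0, 0, 2, 0); (0, 2, 0, 0); (0, 1, 1, 1); (1, 0, 0, 0))


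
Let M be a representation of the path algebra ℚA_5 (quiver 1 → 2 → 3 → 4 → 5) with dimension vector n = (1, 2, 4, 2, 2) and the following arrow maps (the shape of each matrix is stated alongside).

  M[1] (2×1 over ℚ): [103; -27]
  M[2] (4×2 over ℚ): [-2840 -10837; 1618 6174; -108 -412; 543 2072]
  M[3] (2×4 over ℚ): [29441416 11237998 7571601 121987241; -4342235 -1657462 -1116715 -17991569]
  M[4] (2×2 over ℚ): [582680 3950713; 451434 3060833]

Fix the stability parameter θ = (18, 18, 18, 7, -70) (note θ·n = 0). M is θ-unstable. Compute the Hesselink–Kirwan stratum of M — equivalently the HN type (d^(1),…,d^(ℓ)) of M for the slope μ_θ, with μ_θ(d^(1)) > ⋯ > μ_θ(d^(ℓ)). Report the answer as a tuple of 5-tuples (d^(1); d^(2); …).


Barcode: M ≅ I[1,5], I[2,5], I[3,3]^2. HN layers by μ_θ (3 steps, strictly decreasing):
  μ^(1)=18; μ^(2)=-9/5; μ^(3)=-27/4

((0, 0, 2, 0, 0); (1, 1, 1, 1, 1); (0, 1, 1, 1, 1))


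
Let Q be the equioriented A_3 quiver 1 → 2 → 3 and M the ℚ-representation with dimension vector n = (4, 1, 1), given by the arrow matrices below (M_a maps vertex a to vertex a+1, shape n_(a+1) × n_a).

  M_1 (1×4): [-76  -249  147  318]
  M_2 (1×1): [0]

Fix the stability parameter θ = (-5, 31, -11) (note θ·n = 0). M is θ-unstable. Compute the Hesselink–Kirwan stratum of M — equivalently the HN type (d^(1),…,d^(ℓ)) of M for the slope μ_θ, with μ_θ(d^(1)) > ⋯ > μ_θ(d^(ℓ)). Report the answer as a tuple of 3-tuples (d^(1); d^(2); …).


Via rank(M_{q-1}∘⋯∘M_p): M ≅ I[1,1]^3, I[1,2], I[3,3].
μ_θ-semistable layers: μ^(1)=31; μ^(2)=-5; μ^(3)=-11

((0, 1, 0); (4, 0, 0); (0, 0, 1))


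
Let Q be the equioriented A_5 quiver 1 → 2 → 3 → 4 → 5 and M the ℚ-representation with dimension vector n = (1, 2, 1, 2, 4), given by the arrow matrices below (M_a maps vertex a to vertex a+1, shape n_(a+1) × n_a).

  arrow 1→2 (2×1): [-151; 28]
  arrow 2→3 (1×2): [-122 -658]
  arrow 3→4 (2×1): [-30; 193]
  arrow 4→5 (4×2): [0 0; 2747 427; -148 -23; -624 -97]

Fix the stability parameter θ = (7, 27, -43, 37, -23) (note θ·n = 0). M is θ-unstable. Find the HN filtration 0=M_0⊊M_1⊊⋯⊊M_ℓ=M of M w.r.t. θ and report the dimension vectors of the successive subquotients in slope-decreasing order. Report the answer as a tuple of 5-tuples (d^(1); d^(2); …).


Interval decomposition of M: I[1,5], I[2,2], I[4,5], I[5,5]^2.
HN type (ℓ=4): μ^(1)=27; μ^(2)=7; μ^(3)=-3; μ^(4)=-23

((0, 1, 0, 0, 0); (0, 0, 0, 2, 2); (1, 1, 1, 0, 0); (0, 0, 0, 0, 2))


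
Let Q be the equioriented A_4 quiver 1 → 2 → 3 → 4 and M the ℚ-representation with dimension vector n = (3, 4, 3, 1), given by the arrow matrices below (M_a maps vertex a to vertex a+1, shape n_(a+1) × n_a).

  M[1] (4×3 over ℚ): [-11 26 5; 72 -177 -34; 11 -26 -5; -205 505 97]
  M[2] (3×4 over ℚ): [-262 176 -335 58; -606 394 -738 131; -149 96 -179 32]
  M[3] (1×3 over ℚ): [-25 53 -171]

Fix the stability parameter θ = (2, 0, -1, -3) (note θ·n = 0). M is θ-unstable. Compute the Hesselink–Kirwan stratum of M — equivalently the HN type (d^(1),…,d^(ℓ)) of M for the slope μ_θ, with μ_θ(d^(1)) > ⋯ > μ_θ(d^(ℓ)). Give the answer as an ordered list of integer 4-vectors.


Via rank(M_{q-1}∘⋯∘M_p): M ≅ I[1,1], I[1,3], I[1,4], I[2,2], I[2,3].
μ_θ-semistable layers: μ^(1)=2; μ^(2)=1/3; μ^(3)=0; μ^(4)=-1/2

((1, 0, 0, 0); (1, 1, 1, 0); (0, 1, 0, 0); (1, 2, 2, 1))


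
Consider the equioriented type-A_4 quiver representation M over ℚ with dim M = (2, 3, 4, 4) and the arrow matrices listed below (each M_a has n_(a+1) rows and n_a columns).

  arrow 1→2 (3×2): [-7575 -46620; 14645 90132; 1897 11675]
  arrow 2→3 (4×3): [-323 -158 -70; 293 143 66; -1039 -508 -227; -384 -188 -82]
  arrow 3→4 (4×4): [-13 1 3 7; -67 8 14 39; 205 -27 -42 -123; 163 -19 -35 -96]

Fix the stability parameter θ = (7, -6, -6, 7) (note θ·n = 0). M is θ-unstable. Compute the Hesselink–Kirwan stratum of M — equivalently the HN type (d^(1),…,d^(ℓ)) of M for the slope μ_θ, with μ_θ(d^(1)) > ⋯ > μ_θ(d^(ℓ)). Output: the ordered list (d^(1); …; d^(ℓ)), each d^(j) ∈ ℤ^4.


Interval decomposition of M: I[1,4]^2, I[2,4], I[3,4].
HN type (ℓ=3): μ^(1)=7; μ^(2)=-5/3; μ^(3)=-6

((0, 0, 0, 4); (2, 2, 2, 0); (0, 1, 2, 0))


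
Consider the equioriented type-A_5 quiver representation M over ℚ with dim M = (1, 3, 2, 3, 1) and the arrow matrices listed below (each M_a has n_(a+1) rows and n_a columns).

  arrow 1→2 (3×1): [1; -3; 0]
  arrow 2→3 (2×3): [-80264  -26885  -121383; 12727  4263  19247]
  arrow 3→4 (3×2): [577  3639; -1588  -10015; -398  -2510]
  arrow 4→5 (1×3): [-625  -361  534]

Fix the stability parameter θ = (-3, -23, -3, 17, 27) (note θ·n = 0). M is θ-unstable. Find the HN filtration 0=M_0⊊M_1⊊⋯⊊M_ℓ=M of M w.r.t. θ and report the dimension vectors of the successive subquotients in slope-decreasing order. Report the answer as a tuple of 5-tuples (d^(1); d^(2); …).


Via rank(M_{q-1}∘⋯∘M_p): M ≅ I[1,5], I[2,2], I[2,4], I[4,4].
μ_θ-semistable layers: μ^(1)=27; μ^(2)=17; μ^(3)=-3; μ^(4)=-13; μ^(5)=-23

((0, 0, 0, 0, 1); (0, 0, 0, 3, 0); (0, 0, 2, 0, 0); (1, 1, 0, 0, 0); (0, 2, 0, 0, 0))


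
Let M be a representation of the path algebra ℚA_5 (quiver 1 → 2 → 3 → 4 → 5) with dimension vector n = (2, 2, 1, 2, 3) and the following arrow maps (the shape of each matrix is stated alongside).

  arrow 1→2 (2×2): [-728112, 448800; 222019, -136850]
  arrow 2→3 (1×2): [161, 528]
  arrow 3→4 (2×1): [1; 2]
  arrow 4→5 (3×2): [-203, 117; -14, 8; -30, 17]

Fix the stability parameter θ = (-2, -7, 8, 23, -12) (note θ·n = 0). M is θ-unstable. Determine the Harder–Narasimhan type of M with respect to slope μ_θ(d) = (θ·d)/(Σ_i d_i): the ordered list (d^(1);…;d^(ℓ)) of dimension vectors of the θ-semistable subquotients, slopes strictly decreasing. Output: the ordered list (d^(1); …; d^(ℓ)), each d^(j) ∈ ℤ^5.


Interval decomposition of M: I[1,1], I[1,2], I[2,5], I[4,5], I[5,5].
HN type (ℓ=6): μ^(1)=19/3; μ^(2)=11/2; μ^(3)=-2; μ^(4)=-9/2; μ^(5)=-7; μ^(6)=-12

((0, 0, 1, 1, 1); (0, 0, 0, 1, 1); (1, 0, 0, 0, 0); (1, 1, 0, 0, 0); (0, 1, 0, 0, 0); (0, 0, 0, 0, 1))


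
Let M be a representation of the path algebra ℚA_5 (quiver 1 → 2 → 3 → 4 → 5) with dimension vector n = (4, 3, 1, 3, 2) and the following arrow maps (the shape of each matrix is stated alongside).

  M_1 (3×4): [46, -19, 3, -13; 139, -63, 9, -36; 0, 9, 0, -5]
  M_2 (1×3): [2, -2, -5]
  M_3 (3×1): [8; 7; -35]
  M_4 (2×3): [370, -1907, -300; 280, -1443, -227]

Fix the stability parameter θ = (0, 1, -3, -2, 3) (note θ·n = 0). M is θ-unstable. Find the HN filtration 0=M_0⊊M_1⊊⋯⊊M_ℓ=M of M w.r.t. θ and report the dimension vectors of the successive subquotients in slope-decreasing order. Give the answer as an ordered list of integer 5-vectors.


Barcode: M ≅ I[1,1], I[1,2]^2, I[1,5], I[4,4], I[4,5]. HN layers by μ_θ (5 steps, strictly decreasing):
  μ^(1)=3; μ^(2)=1; μ^(3)=0; μ^(4)=-1; μ^(5)=-2

((0, 0, 0, 0, 2); (0, 2, 0, 0, 0); (3, 0, 0, 0, 0); (1, 1, 1, 1, 0); (0, 0, 0, 2, 0))


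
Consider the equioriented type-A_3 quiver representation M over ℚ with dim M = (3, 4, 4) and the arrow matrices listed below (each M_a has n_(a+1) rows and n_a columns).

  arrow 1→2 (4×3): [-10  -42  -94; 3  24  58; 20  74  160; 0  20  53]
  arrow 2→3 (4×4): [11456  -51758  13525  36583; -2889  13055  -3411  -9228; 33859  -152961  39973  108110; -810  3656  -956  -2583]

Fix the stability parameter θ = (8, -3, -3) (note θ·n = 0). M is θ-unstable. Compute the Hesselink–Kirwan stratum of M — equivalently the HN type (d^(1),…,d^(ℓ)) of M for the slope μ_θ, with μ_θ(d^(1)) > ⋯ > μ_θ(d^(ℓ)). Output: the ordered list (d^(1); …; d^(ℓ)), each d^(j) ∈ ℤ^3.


Via rank(M_{q-1}∘⋯∘M_p): M ≅ I[1,3]^3, I[2,2], I[3,3].
μ_θ-semistable layers: μ^(1)=2/3; μ^(2)=-3

((3, 3, 3); (0, 1, 1))


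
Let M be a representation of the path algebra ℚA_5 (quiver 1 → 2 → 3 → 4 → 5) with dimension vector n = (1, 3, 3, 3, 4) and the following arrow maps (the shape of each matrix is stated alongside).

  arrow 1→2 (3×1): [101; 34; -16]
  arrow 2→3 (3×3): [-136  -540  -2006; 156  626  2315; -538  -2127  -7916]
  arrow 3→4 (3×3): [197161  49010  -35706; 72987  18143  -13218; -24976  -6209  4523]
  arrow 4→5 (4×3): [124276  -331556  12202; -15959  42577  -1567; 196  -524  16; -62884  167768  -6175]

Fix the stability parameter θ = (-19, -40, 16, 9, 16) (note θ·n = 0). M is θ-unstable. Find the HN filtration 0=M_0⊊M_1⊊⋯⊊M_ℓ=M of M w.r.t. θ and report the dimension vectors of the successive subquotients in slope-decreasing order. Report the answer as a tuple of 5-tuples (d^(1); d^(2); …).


Interval decomposition of M: I[1,2], I[2,5]^2, I[3,4], I[5,5]^2.
HN type (ℓ=4): μ^(1)=16; μ^(2)=25/2; μ^(3)=-59/2; μ^(4)=-40

((0, 0, 0, 0, 4); (0, 0, 3, 3, 0); (1, 1, 0, 0, 0); (0, 2, 0, 0, 0))


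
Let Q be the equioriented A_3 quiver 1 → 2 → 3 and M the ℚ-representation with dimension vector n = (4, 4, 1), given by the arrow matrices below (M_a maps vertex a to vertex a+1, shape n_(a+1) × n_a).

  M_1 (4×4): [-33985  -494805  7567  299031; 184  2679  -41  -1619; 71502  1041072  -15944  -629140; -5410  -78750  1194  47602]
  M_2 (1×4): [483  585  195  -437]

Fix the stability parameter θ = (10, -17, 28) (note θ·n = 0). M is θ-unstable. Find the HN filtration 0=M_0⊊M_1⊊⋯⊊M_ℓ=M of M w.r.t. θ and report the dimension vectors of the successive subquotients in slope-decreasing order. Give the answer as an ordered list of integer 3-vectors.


Via rank(M_{q-1}∘⋯∘M_p): M ≅ I[1,1]^2, I[1,2], I[1,3], I[2,2]^2.
μ_θ-semistable layers: μ^(1)=28; μ^(2)=10; μ^(3)=-7/2; μ^(4)=-17

((0, 0, 1); (2, 0, 0); (2, 2, 0); (0, 2, 0))


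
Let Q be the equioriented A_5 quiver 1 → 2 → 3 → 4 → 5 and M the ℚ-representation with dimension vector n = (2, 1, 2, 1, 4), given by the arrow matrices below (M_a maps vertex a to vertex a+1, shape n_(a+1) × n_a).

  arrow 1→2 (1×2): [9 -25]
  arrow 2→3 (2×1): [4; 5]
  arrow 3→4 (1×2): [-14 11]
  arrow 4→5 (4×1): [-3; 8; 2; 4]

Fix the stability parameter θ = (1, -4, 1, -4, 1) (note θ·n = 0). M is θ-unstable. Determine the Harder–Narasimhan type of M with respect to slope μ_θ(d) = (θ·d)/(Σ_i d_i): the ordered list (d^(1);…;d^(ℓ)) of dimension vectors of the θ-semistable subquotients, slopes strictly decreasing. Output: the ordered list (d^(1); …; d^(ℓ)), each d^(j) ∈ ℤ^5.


Barcode: M ≅ I[1,1], I[1,5], I[3,3], I[5,5]^3. HN layers by μ_θ (2 steps, strictly decreasing):
  μ^(1)=1; μ^(2)=-3/2

((1, 0, 1, 0, 4); (1, 1, 1, 1, 0))
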